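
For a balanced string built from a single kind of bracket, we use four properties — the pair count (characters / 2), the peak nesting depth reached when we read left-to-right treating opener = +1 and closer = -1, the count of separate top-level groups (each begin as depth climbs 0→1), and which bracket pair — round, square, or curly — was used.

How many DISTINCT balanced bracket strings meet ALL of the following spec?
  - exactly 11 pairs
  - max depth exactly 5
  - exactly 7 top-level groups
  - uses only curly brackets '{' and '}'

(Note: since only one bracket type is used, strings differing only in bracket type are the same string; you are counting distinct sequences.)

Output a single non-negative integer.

Answer: 7

Derivation:
Spec: pairs=11 depth=5 groups=7
Count(depth <= 5) = 637
Count(depth <= 4) = 630
Count(depth == 5) = 637 - 630 = 7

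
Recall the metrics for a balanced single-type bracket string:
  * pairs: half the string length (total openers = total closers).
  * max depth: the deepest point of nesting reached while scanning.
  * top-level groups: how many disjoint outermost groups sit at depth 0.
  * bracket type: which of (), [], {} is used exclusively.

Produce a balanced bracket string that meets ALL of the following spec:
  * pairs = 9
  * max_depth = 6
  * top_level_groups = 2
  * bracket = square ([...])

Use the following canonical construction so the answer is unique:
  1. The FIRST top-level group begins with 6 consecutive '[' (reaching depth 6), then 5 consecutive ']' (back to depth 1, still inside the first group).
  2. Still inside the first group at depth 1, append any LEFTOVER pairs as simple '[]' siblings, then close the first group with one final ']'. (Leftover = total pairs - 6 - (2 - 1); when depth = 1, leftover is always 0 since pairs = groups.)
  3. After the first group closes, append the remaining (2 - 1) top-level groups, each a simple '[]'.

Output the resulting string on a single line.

Answer: [[[[[[]]]]][][]][]

Derivation:
Spec: pairs=9 depth=6 groups=2
Leftover pairs = 9 - 6 - (2-1) = 2
First group: deep chain of depth 6 + 2 sibling pairs
Remaining 1 groups: simple '[]' each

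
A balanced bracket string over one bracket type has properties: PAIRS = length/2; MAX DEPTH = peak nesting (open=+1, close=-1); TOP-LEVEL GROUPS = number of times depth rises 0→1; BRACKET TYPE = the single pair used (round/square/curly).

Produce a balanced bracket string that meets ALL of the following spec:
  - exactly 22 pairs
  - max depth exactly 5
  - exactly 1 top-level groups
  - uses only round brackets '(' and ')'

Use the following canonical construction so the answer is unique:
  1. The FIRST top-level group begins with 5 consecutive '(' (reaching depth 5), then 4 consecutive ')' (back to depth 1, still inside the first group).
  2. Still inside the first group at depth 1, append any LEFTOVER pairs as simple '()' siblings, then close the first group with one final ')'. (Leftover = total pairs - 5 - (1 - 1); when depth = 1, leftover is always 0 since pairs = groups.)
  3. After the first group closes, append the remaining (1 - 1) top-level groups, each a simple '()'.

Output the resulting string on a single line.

Answer: ((((())))()()()()()()()()()()()()()()()()())

Derivation:
Spec: pairs=22 depth=5 groups=1
Leftover pairs = 22 - 5 - (1-1) = 17
First group: deep chain of depth 5 + 17 sibling pairs
Remaining 0 groups: simple '()' each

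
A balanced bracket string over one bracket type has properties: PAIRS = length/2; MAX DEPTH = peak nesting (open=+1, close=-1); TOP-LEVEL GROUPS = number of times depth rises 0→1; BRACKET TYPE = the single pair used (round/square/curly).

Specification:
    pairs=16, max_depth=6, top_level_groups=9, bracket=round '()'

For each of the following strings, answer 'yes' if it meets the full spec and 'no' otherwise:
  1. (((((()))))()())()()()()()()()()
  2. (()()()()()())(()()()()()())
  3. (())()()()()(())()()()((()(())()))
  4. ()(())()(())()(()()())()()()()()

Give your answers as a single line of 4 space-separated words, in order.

String 1 '(((((()))))()())()()()()()()()()': depth seq [1 2 3 4 5 6 5 4 3 2 1 2 1 2 1 0 1 0 1 0 1 0 1 0 1 0 1 0 1 0 1 0]
  -> pairs=16 depth=6 groups=9 -> yes
String 2 '(()()()()()())(()()()()()())': depth seq [1 2 1 2 1 2 1 2 1 2 1 2 1 0 1 2 1 2 1 2 1 2 1 2 1 2 1 0]
  -> pairs=14 depth=2 groups=2 -> no
String 3 '(())()()()()(())()()()((()(())()))': depth seq [1 2 1 0 1 0 1 0 1 0 1 0 1 2 1 0 1 0 1 0 1 0 1 2 3 2 3 4 3 2 3 2 1 0]
  -> pairs=17 depth=4 groups=10 -> no
String 4 '()(())()(())()(()()())()()()()()': depth seq [1 0 1 2 1 0 1 0 1 2 1 0 1 0 1 2 1 2 1 2 1 0 1 0 1 0 1 0 1 0 1 0]
  -> pairs=16 depth=2 groups=11 -> no

Answer: yes no no no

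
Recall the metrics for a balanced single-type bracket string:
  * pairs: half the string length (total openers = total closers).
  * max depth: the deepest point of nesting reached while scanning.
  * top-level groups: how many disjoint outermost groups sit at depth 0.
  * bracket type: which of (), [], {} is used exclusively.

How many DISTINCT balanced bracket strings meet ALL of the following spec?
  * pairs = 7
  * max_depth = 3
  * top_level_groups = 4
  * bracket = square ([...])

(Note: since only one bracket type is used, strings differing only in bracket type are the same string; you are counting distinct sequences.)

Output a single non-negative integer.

Answer: 24

Derivation:
Spec: pairs=7 depth=3 groups=4
Count(depth <= 3) = 44
Count(depth <= 2) = 20
Count(depth == 3) = 44 - 20 = 24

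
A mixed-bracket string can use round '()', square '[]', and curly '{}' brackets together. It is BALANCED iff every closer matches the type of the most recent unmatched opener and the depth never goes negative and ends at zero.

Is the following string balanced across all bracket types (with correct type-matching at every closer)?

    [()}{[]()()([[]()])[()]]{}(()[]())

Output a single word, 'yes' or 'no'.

Answer: no

Derivation:
pos 0: push '['; stack = [
pos 1: push '('; stack = [(
pos 2: ')' matches '('; pop; stack = [
pos 3: saw closer '}' but top of stack is '[' (expected ']') → INVALID
Verdict: type mismatch at position 3: '}' closes '[' → no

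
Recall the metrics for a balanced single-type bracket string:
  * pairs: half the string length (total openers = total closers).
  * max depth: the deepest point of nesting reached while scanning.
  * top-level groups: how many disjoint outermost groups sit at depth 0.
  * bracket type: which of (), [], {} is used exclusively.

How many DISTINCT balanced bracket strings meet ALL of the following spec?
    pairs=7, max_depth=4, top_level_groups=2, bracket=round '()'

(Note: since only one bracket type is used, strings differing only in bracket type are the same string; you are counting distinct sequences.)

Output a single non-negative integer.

Answer: 50

Derivation:
Spec: pairs=7 depth=4 groups=2
Count(depth <= 4) = 114
Count(depth <= 3) = 64
Count(depth == 4) = 114 - 64 = 50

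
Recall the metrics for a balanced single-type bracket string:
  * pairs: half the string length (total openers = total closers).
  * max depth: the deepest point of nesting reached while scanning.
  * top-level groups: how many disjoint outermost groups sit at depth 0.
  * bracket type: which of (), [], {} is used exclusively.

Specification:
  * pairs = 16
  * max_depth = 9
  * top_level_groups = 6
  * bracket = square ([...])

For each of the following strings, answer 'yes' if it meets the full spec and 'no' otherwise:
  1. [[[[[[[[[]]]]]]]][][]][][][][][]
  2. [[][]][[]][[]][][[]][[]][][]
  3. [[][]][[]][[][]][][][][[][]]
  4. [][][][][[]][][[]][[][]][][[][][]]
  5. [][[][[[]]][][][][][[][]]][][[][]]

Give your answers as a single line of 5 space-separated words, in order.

Answer: yes no no no no

Derivation:
String 1 '[[[[[[[[[]]]]]]]][][]][][][][][]': depth seq [1 2 3 4 5 6 7 8 9 8 7 6 5 4 3 2 1 2 1 2 1 0 1 0 1 0 1 0 1 0 1 0]
  -> pairs=16 depth=9 groups=6 -> yes
String 2 '[[][]][[]][[]][][[]][[]][][]': depth seq [1 2 1 2 1 0 1 2 1 0 1 2 1 0 1 0 1 2 1 0 1 2 1 0 1 0 1 0]
  -> pairs=14 depth=2 groups=8 -> no
String 3 '[[][]][[]][[][]][][][][[][]]': depth seq [1 2 1 2 1 0 1 2 1 0 1 2 1 2 1 0 1 0 1 0 1 0 1 2 1 2 1 0]
  -> pairs=14 depth=2 groups=7 -> no
String 4 '[][][][][[]][][[]][[][]][][[][][]]': depth seq [1 0 1 0 1 0 1 0 1 2 1 0 1 0 1 2 1 0 1 2 1 2 1 0 1 0 1 2 1 2 1 2 1 0]
  -> pairs=17 depth=2 groups=10 -> no
String 5 '[][[][[[]]][][][][][[][]]][][[][]]': depth seq [1 0 1 2 1 2 3 4 3 2 1 2 1 2 1 2 1 2 1 2 3 2 3 2 1 0 1 0 1 2 1 2 1 0]
  -> pairs=17 depth=4 groups=4 -> no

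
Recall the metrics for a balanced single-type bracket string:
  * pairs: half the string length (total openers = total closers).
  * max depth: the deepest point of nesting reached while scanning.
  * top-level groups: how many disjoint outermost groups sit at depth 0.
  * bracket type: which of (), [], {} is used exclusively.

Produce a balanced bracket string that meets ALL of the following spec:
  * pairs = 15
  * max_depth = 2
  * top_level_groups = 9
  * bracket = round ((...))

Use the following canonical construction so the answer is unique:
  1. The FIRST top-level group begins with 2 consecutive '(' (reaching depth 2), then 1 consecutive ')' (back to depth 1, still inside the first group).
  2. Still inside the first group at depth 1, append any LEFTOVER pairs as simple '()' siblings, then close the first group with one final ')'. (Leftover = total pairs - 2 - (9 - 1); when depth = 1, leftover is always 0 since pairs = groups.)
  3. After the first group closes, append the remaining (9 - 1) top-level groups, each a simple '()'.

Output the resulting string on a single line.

Spec: pairs=15 depth=2 groups=9
Leftover pairs = 15 - 2 - (9-1) = 5
First group: deep chain of depth 2 + 5 sibling pairs
Remaining 8 groups: simple '()' each

Answer: (()()()()()())()()()()()()()()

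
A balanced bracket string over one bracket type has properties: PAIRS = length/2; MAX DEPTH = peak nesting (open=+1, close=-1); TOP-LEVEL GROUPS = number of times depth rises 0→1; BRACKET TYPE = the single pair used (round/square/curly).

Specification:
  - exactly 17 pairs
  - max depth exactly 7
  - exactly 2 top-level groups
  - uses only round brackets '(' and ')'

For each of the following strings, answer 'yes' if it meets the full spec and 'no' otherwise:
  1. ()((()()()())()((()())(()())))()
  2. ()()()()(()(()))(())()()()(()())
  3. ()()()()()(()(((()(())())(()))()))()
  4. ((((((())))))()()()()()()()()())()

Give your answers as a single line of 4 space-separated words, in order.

Answer: no no no yes

Derivation:
String 1 '()((()()()())()((()())(()())))()': depth seq [1 0 1 2 3 2 3 2 3 2 3 2 1 2 1 2 3 4 3 4 3 2 3 4 3 4 3 2 1 0 1 0]
  -> pairs=16 depth=4 groups=3 -> no
String 2 '()()()()(()(()))(())()()()(()())': depth seq [1 0 1 0 1 0 1 0 1 2 1 2 3 2 1 0 1 2 1 0 1 0 1 0 1 0 1 2 1 2 1 0]
  -> pairs=16 depth=3 groups=10 -> no
String 3 '()()()()()(()(((()(())())(()))()))()': depth seq [1 0 1 0 1 0 1 0 1 0 1 2 1 2 3 4 5 4 5 6 5 4 5 4 3 4 5 4 3 2 3 2 1 0 1 0]
  -> pairs=18 depth=6 groups=7 -> no
String 4 '((((((())))))()()()()()()()()())()': depth seq [1 2 3 4 5 6 7 6 5 4 3 2 1 2 1 2 1 2 1 2 1 2 1 2 1 2 1 2 1 2 1 0 1 0]
  -> pairs=17 depth=7 groups=2 -> yes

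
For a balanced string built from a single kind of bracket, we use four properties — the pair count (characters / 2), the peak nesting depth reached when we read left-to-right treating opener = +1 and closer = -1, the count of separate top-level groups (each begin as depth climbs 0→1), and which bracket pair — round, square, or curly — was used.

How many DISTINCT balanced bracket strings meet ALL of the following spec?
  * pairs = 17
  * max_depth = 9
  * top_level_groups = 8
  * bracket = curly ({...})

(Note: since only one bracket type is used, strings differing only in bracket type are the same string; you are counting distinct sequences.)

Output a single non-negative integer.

Answer: 176

Derivation:
Spec: pairs=17 depth=9 groups=8
Count(depth <= 9) = 961392
Count(depth <= 8) = 961216
Count(depth == 9) = 961392 - 961216 = 176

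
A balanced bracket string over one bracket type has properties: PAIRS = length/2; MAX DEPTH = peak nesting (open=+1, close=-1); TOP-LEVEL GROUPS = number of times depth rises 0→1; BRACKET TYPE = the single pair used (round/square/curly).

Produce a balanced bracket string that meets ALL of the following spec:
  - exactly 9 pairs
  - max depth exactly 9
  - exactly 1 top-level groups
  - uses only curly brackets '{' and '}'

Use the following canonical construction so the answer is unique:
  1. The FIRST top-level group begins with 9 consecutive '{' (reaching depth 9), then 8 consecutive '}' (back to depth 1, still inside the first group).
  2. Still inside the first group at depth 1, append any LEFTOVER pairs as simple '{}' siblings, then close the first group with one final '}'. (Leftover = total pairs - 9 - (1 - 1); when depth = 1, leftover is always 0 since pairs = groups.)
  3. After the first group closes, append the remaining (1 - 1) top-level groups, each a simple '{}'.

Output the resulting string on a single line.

Spec: pairs=9 depth=9 groups=1
Leftover pairs = 9 - 9 - (1-1) = 0
First group: deep chain of depth 9 + 0 sibling pairs
Remaining 0 groups: simple '{}' each

Answer: {{{{{{{{{}}}}}}}}}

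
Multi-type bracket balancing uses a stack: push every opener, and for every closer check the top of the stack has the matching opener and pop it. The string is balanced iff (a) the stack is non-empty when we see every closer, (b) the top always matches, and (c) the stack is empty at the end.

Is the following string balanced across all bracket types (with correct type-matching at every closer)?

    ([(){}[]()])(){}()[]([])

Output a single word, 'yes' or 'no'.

pos 0: push '('; stack = (
pos 1: push '['; stack = ([
pos 2: push '('; stack = ([(
pos 3: ')' matches '('; pop; stack = ([
pos 4: push '{'; stack = ([{
pos 5: '}' matches '{'; pop; stack = ([
pos 6: push '['; stack = ([[
pos 7: ']' matches '['; pop; stack = ([
pos 8: push '('; stack = ([(
pos 9: ')' matches '('; pop; stack = ([
pos 10: ']' matches '['; pop; stack = (
pos 11: ')' matches '('; pop; stack = (empty)
pos 12: push '('; stack = (
pos 13: ')' matches '('; pop; stack = (empty)
pos 14: push '{'; stack = {
pos 15: '}' matches '{'; pop; stack = (empty)
pos 16: push '('; stack = (
pos 17: ')' matches '('; pop; stack = (empty)
pos 18: push '['; stack = [
pos 19: ']' matches '['; pop; stack = (empty)
pos 20: push '('; stack = (
pos 21: push '['; stack = ([
pos 22: ']' matches '['; pop; stack = (
pos 23: ')' matches '('; pop; stack = (empty)
end: stack empty → VALID
Verdict: properly nested → yes

Answer: yes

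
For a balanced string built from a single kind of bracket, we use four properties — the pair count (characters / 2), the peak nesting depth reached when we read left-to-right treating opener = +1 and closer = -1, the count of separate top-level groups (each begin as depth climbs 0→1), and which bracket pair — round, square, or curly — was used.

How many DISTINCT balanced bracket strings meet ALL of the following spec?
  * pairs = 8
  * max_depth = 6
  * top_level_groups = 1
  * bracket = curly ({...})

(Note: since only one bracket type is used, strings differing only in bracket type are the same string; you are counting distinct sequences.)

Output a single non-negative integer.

Spec: pairs=8 depth=6 groups=1
Count(depth <= 6) = 417
Count(depth <= 5) = 365
Count(depth == 6) = 417 - 365 = 52

Answer: 52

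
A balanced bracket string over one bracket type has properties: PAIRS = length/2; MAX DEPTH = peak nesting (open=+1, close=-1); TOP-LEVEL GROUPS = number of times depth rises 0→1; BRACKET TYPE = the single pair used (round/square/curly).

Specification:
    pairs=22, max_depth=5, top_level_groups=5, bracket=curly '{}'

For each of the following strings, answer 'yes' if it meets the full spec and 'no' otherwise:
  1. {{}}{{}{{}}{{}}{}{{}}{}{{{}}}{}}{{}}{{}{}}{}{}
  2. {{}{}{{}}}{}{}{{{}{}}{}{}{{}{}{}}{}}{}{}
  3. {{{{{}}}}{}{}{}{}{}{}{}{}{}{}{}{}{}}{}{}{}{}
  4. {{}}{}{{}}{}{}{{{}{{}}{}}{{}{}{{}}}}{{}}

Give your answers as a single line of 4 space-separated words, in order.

String 1 '{{}}{{}{{}}{{}}{}{{}}{}{{{}}}{}}{{}}{{}{}}{}{}': depth seq [1 2 1 0 1 2 1 2 3 2 1 2 3 2 1 2 1 2 3 2 1 2 1 2 3 4 3 2 1 2 1 0 1 2 1 0 1 2 1 2 1 0 1 0 1 0]
  -> pairs=23 depth=4 groups=6 -> no
String 2 '{{}{}{{}}}{}{}{{{}{}}{}{}{{}{}{}}{}}{}{}': depth seq [1 2 1 2 1 2 3 2 1 0 1 0 1 0 1 2 3 2 3 2 1 2 1 2 1 2 3 2 3 2 3 2 1 2 1 0 1 0 1 0]
  -> pairs=20 depth=3 groups=6 -> no
String 3 '{{{{{}}}}{}{}{}{}{}{}{}{}{}{}{}{}{}}{}{}{}{}': depth seq [1 2 3 4 5 4 3 2 1 2 1 2 1 2 1 2 1 2 1 2 1 2 1 2 1 2 1 2 1 2 1 2 1 2 1 0 1 0 1 0 1 0 1 0]
  -> pairs=22 depth=5 groups=5 -> yes
String 4 '{{}}{}{{}}{}{}{{{}{{}}{}}{{}{}{{}}}}{{}}': depth seq [1 2 1 0 1 0 1 2 1 0 1 0 1 0 1 2 3 2 3 4 3 2 3 2 1 2 3 2 3 2 3 4 3 2 1 0 1 2 1 0]
  -> pairs=20 depth=4 groups=7 -> no

Answer: no no yes no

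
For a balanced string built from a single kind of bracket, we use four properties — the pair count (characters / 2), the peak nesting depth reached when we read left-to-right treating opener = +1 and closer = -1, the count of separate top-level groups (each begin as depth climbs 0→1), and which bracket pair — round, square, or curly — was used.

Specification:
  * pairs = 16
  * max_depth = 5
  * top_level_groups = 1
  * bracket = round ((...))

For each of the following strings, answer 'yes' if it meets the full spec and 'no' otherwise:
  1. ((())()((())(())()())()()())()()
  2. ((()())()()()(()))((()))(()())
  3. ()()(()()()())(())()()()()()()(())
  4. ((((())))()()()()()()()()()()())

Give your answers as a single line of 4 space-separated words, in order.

Answer: no no no yes

Derivation:
String 1 '((())()((())(())()())()()())()()': depth seq [1 2 3 2 1 2 1 2 3 4 3 2 3 4 3 2 3 2 3 2 1 2 1 2 1 2 1 0 1 0 1 0]
  -> pairs=16 depth=4 groups=3 -> no
String 2 '((()())()()()(()))((()))(()())': depth seq [1 2 3 2 3 2 1 2 1 2 1 2 1 2 3 2 1 0 1 2 3 2 1 0 1 2 1 2 1 0]
  -> pairs=15 depth=3 groups=3 -> no
String 3 '()()(()()()())(())()()()()()()(())': depth seq [1 0 1 0 1 2 1 2 1 2 1 2 1 0 1 2 1 0 1 0 1 0 1 0 1 0 1 0 1 0 1 2 1 0]
  -> pairs=17 depth=2 groups=11 -> no
String 4 '((((())))()()()()()()()()()()())': depth seq [1 2 3 4 5 4 3 2 1 2 1 2 1 2 1 2 1 2 1 2 1 2 1 2 1 2 1 2 1 2 1 0]
  -> pairs=16 depth=5 groups=1 -> yes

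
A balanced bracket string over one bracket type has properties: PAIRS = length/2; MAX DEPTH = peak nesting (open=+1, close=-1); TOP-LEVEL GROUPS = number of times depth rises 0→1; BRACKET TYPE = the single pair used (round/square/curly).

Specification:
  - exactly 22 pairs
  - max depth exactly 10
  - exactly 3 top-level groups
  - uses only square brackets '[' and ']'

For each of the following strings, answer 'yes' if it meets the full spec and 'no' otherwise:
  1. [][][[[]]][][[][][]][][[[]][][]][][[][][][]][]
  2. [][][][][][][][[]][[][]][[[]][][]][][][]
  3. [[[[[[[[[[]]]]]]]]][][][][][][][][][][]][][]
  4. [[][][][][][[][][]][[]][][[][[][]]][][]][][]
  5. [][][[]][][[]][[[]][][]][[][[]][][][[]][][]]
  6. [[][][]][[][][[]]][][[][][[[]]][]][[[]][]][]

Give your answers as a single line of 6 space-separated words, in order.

Answer: no no yes no no no

Derivation:
String 1 '[][][[[]]][][[][][]][][[[]][][]][][[][][][]][]': depth seq [1 0 1 0 1 2 3 2 1 0 1 0 1 2 1 2 1 2 1 0 1 0 1 2 3 2 1 2 1 2 1 0 1 0 1 2 1 2 1 2 1 2 1 0 1 0]
  -> pairs=23 depth=3 groups=10 -> no
String 2 '[][][][][][][][[]][[][]][[[]][][]][][][]': depth seq [1 0 1 0 1 0 1 0 1 0 1 0 1 0 1 2 1 0 1 2 1 2 1 0 1 2 3 2 1 2 1 2 1 0 1 0 1 0 1 0]
  -> pairs=20 depth=3 groups=13 -> no
String 3 '[[[[[[[[[[]]]]]]]]][][][][][][][][][][]][][]': depth seq [1 2 3 4 5 6 7 8 9 10 9 8 7 6 5 4 3 2 1 2 1 2 1 2 1 2 1 2 1 2 1 2 1 2 1 2 1 2 1 0 1 0 1 0]
  -> pairs=22 depth=10 groups=3 -> yes
String 4 '[[][][][][][[][][]][[]][][[][[][]]][][]][][]': depth seq [1 2 1 2 1 2 1 2 1 2 1 2 3 2 3 2 3 2 1 2 3 2 1 2 1 2 3 2 3 4 3 4 3 2 1 2 1 2 1 0 1 0 1 0]
  -> pairs=22 depth=4 groups=3 -> no
String 5 '[][][[]][][[]][[[]][][]][[][[]][][][[]][][]]': depth seq [1 0 1 0 1 2 1 0 1 0 1 2 1 0 1 2 3 2 1 2 1 2 1 0 1 2 1 2 3 2 1 2 1 2 1 2 3 2 1 2 1 2 1 0]
  -> pairs=22 depth=3 groups=7 -> no
String 6 '[[][][]][[][][[]]][][[][][[[]]][]][[[]][]][]': depth seq [1 2 1 2 1 2 1 0 1 2 1 2 1 2 3 2 1 0 1 0 1 2 1 2 1 2 3 4 3 2 1 2 1 0 1 2 3 2 1 2 1 0 1 0]
  -> pairs=22 depth=4 groups=6 -> no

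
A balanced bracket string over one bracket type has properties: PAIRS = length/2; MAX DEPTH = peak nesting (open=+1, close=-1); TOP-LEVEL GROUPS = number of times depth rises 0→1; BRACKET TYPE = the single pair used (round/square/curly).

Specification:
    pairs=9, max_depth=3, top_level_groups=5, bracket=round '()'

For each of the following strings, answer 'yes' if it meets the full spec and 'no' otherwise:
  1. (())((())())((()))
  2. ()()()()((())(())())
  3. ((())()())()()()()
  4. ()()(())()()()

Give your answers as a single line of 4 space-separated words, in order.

Answer: no no yes no

Derivation:
String 1 '(())((())())((()))': depth seq [1 2 1 0 1 2 3 2 1 2 1 0 1 2 3 2 1 0]
  -> pairs=9 depth=3 groups=3 -> no
String 2 '()()()()((())(())())': depth seq [1 0 1 0 1 0 1 0 1 2 3 2 1 2 3 2 1 2 1 0]
  -> pairs=10 depth=3 groups=5 -> no
String 3 '((())()())()()()()': depth seq [1 2 3 2 1 2 1 2 1 0 1 0 1 0 1 0 1 0]
  -> pairs=9 depth=3 groups=5 -> yes
String 4 '()()(())()()()': depth seq [1 0 1 0 1 2 1 0 1 0 1 0 1 0]
  -> pairs=7 depth=2 groups=6 -> no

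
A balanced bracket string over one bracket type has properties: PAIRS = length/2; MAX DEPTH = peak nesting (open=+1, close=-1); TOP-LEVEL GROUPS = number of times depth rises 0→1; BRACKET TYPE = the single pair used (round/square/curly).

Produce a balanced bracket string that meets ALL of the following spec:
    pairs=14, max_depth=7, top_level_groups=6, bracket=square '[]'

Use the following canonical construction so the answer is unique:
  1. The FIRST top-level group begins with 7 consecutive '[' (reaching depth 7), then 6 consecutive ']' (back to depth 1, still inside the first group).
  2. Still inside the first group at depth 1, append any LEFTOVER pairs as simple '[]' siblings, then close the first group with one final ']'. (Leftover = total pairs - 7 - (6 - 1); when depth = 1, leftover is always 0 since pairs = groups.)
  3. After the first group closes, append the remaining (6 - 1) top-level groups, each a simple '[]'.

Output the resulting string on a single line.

Answer: [[[[[[[]]]]]][][]][][][][][]

Derivation:
Spec: pairs=14 depth=7 groups=6
Leftover pairs = 14 - 7 - (6-1) = 2
First group: deep chain of depth 7 + 2 sibling pairs
Remaining 5 groups: simple '[]' each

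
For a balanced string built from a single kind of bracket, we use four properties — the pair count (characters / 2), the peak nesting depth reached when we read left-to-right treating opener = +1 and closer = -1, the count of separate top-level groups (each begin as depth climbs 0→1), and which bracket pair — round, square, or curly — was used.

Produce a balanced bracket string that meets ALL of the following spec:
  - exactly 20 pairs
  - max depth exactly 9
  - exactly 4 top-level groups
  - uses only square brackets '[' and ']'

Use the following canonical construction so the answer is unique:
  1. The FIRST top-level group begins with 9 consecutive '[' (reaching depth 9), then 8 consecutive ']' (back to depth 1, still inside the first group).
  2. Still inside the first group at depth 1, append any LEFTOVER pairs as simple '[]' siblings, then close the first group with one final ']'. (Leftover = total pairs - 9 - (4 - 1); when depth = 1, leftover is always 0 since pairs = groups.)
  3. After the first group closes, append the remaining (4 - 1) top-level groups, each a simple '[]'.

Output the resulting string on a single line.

Spec: pairs=20 depth=9 groups=4
Leftover pairs = 20 - 9 - (4-1) = 8
First group: deep chain of depth 9 + 8 sibling pairs
Remaining 3 groups: simple '[]' each

Answer: [[[[[[[[[]]]]]]]][][][][][][][][]][][][]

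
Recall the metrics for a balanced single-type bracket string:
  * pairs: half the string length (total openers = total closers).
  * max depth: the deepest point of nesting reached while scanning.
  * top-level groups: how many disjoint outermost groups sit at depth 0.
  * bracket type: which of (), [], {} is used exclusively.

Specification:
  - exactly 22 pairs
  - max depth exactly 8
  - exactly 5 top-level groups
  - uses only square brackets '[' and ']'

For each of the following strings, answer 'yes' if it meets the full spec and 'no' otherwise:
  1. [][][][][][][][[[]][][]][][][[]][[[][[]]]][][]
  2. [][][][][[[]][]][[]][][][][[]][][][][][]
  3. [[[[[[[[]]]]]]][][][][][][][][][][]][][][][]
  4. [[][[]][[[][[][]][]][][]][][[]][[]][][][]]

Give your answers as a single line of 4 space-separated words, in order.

String 1 '[][][][][][][][[[]][][]][][][[]][[[][[]]]][][]': depth seq [1 0 1 0 1 0 1 0 1 0 1 0 1 0 1 2 3 2 1 2 1 2 1 0 1 0 1 0 1 2 1 0 1 2 3 2 3 4 3 2 1 0 1 0 1 0]
  -> pairs=23 depth=4 groups=14 -> no
String 2 '[][][][][[[]][]][[]][][][][[]][][][][][]': depth seq [1 0 1 0 1 0 1 0 1 2 3 2 1 2 1 0 1 2 1 0 1 0 1 0 1 0 1 2 1 0 1 0 1 0 1 0 1 0 1 0]
  -> pairs=20 depth=3 groups=15 -> no
String 3 '[[[[[[[[]]]]]]][][][][][][][][][][]][][][][]': depth seq [1 2 3 4 5 6 7 8 7 6 5 4 3 2 1 2 1 2 1 2 1 2 1 2 1 2 1 2 1 2 1 2 1 2 1 0 1 0 1 0 1 0 1 0]
  -> pairs=22 depth=8 groups=5 -> yes
String 4 '[[][[]][[[][[][]][]][][]][][[]][[]][][][]]': depth seq [1 2 1 2 3 2 1 2 3 4 3 4 5 4 5 4 3 4 3 2 3 2 3 2 1 2 1 2 3 2 1 2 3 2 1 2 1 2 1 2 1 0]
  -> pairs=21 depth=5 groups=1 -> no

Answer: no no yes no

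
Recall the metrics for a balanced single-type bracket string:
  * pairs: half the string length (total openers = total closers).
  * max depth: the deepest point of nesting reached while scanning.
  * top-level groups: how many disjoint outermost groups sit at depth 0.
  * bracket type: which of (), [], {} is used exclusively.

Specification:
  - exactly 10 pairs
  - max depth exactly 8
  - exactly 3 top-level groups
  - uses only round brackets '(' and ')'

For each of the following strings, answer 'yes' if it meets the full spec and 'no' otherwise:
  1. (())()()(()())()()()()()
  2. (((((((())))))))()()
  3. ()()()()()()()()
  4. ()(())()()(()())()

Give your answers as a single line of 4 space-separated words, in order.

String 1 '(())()()(()())()()()()()': depth seq [1 2 1 0 1 0 1 0 1 2 1 2 1 0 1 0 1 0 1 0 1 0 1 0]
  -> pairs=12 depth=2 groups=9 -> no
String 2 '(((((((())))))))()()': depth seq [1 2 3 4 5 6 7 8 7 6 5 4 3 2 1 0 1 0 1 0]
  -> pairs=10 depth=8 groups=3 -> yes
String 3 '()()()()()()()()': depth seq [1 0 1 0 1 0 1 0 1 0 1 0 1 0 1 0]
  -> pairs=8 depth=1 groups=8 -> no
String 4 '()(())()()(()())()': depth seq [1 0 1 2 1 0 1 0 1 0 1 2 1 2 1 0 1 0]
  -> pairs=9 depth=2 groups=6 -> no

Answer: no yes no no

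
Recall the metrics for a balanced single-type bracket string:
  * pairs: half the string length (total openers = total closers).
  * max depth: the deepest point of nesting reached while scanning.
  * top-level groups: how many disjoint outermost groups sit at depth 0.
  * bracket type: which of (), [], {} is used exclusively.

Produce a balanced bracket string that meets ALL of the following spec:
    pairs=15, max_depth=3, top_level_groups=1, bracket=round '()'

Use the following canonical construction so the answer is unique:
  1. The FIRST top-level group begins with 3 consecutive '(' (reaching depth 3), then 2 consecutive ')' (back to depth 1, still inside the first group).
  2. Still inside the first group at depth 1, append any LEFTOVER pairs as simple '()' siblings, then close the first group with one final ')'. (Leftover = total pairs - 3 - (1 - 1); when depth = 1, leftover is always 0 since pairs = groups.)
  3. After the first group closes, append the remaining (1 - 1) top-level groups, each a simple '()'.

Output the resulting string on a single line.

Answer: ((())()()()()()()()()()()()())

Derivation:
Spec: pairs=15 depth=3 groups=1
Leftover pairs = 15 - 3 - (1-1) = 12
First group: deep chain of depth 3 + 12 sibling pairs
Remaining 0 groups: simple '()' each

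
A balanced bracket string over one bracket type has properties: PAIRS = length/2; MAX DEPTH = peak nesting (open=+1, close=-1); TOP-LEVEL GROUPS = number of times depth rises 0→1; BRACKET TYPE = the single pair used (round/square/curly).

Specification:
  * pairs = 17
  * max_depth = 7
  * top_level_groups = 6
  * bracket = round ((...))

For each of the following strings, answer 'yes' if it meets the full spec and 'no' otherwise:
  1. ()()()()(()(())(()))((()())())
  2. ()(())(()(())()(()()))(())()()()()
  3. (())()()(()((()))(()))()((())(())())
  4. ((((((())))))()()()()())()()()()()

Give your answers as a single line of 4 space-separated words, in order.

String 1 '()()()()(()(())(()))((()())())': depth seq [1 0 1 0 1 0 1 0 1 2 1 2 3 2 1 2 3 2 1 0 1 2 3 2 3 2 1 2 1 0]
  -> pairs=15 depth=3 groups=6 -> no
String 2 '()(())(()(())()(()()))(())()()()()': depth seq [1 0 1 2 1 0 1 2 1 2 3 2 1 2 1 2 3 2 3 2 1 0 1 2 1 0 1 0 1 0 1 0 1 0]
  -> pairs=17 depth=3 groups=8 -> no
String 3 '(())()()(()((()))(()))()((())(())())': depth seq [1 2 1 0 1 0 1 0 1 2 1 2 3 4 3 2 1 2 3 2 1 0 1 0 1 2 3 2 1 2 3 2 1 2 1 0]
  -> pairs=18 depth=4 groups=6 -> no
String 4 '((((((())))))()()()()())()()()()()': depth seq [1 2 3 4 5 6 7 6 5 4 3 2 1 2 1 2 1 2 1 2 1 2 1 0 1 0 1 0 1 0 1 0 1 0]
  -> pairs=17 depth=7 groups=6 -> yes

Answer: no no no yes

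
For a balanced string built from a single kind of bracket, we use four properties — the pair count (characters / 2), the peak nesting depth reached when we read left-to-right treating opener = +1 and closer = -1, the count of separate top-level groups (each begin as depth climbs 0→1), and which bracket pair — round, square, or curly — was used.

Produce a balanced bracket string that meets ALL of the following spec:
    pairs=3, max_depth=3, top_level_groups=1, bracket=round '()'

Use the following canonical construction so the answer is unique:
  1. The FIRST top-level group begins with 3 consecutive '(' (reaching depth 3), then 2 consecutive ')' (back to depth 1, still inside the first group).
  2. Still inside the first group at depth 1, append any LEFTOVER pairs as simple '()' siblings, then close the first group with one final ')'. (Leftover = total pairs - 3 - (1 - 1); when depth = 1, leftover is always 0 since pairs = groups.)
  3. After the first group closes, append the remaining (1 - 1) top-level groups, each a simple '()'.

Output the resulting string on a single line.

Spec: pairs=3 depth=3 groups=1
Leftover pairs = 3 - 3 - (1-1) = 0
First group: deep chain of depth 3 + 0 sibling pairs
Remaining 0 groups: simple '()' each

Answer: ((()))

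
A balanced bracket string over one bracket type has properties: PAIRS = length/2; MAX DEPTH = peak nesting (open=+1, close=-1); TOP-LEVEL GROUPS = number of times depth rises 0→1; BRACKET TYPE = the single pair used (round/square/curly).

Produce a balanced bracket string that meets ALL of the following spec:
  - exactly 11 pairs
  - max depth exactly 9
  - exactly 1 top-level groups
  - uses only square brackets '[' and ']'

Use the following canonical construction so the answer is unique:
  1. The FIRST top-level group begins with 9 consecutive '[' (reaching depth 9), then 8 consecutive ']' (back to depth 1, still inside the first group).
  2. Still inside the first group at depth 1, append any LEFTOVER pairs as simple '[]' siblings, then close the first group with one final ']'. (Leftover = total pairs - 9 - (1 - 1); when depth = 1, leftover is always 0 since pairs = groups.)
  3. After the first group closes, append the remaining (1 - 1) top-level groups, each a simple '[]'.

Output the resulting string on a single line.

Answer: [[[[[[[[[]]]]]]]][][]]

Derivation:
Spec: pairs=11 depth=9 groups=1
Leftover pairs = 11 - 9 - (1-1) = 2
First group: deep chain of depth 9 + 2 sibling pairs
Remaining 0 groups: simple '[]' each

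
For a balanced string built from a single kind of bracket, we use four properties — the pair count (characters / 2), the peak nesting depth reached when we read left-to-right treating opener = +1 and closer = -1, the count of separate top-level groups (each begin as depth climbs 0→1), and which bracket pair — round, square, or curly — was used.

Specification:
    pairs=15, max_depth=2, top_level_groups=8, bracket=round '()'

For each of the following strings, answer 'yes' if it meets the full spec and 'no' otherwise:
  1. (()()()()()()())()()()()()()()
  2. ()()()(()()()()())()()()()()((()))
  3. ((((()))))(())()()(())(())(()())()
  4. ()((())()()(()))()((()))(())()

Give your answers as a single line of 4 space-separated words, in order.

String 1 '(()()()()()()())()()()()()()()': depth seq [1 2 1 2 1 2 1 2 1 2 1 2 1 2 1 0 1 0 1 0 1 0 1 0 1 0 1 0 1 0]
  -> pairs=15 depth=2 groups=8 -> yes
String 2 '()()()(()()()()())()()()()()((()))': depth seq [1 0 1 0 1 0 1 2 1 2 1 2 1 2 1 2 1 0 1 0 1 0 1 0 1 0 1 0 1 2 3 2 1 0]
  -> pairs=17 depth=3 groups=10 -> no
String 3 '((((()))))(())()()(())(())(()())()': depth seq [1 2 3 4 5 4 3 2 1 0 1 2 1 0 1 0 1 0 1 2 1 0 1 2 1 0 1 2 1 2 1 0 1 0]
  -> pairs=17 depth=5 groups=8 -> no
String 4 '()((())()()(()))()((()))(())()': depth seq [1 0 1 2 3 2 1 2 1 2 1 2 3 2 1 0 1 0 1 2 3 2 1 0 1 2 1 0 1 0]
  -> pairs=15 depth=3 groups=6 -> no

Answer: yes no no no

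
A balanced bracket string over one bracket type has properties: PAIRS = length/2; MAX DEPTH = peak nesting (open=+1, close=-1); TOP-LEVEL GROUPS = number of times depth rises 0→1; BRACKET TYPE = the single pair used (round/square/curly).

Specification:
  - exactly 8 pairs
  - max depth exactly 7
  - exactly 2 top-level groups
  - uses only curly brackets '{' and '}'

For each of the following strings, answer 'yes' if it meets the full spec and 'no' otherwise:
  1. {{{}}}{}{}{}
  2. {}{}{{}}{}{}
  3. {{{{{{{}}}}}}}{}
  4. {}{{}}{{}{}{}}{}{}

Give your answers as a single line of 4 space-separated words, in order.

Answer: no no yes no

Derivation:
String 1 '{{{}}}{}{}{}': depth seq [1 2 3 2 1 0 1 0 1 0 1 0]
  -> pairs=6 depth=3 groups=4 -> no
String 2 '{}{}{{}}{}{}': depth seq [1 0 1 0 1 2 1 0 1 0 1 0]
  -> pairs=6 depth=2 groups=5 -> no
String 3 '{{{{{{{}}}}}}}{}': depth seq [1 2 3 4 5 6 7 6 5 4 3 2 1 0 1 0]
  -> pairs=8 depth=7 groups=2 -> yes
String 4 '{}{{}}{{}{}{}}{}{}': depth seq [1 0 1 2 1 0 1 2 1 2 1 2 1 0 1 0 1 0]
  -> pairs=9 depth=2 groups=5 -> no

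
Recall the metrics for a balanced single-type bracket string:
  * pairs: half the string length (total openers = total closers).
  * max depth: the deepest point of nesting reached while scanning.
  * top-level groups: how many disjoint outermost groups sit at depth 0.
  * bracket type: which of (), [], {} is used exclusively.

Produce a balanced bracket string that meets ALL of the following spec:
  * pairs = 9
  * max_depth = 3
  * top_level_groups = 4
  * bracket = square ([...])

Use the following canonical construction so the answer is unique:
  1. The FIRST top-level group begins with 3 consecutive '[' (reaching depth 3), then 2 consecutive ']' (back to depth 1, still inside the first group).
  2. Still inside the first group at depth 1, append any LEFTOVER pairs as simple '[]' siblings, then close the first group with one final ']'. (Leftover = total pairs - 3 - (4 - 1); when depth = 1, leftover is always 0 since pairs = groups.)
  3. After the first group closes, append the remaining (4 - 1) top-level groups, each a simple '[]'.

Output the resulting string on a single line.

Answer: [[[]][][][]][][][]

Derivation:
Spec: pairs=9 depth=3 groups=4
Leftover pairs = 9 - 3 - (4-1) = 3
First group: deep chain of depth 3 + 3 sibling pairs
Remaining 3 groups: simple '[]' each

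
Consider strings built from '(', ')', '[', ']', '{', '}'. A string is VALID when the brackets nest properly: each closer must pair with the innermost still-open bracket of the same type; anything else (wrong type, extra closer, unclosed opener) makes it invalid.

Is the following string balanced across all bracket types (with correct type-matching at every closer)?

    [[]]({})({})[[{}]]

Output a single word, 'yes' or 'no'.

pos 0: push '['; stack = [
pos 1: push '['; stack = [[
pos 2: ']' matches '['; pop; stack = [
pos 3: ']' matches '['; pop; stack = (empty)
pos 4: push '('; stack = (
pos 5: push '{'; stack = ({
pos 6: '}' matches '{'; pop; stack = (
pos 7: ')' matches '('; pop; stack = (empty)
pos 8: push '('; stack = (
pos 9: push '{'; stack = ({
pos 10: '}' matches '{'; pop; stack = (
pos 11: ')' matches '('; pop; stack = (empty)
pos 12: push '['; stack = [
pos 13: push '['; stack = [[
pos 14: push '{'; stack = [[{
pos 15: '}' matches '{'; pop; stack = [[
pos 16: ']' matches '['; pop; stack = [
pos 17: ']' matches '['; pop; stack = (empty)
end: stack empty → VALID
Verdict: properly nested → yes

Answer: yes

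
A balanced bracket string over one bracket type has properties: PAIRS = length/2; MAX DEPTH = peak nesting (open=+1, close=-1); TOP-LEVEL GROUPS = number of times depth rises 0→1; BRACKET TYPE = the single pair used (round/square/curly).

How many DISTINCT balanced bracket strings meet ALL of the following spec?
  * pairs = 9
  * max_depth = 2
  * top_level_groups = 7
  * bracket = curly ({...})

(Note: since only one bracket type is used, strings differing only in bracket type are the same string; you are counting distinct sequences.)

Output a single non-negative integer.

Spec: pairs=9 depth=2 groups=7
Count(depth <= 2) = 28
Count(depth <= 1) = 0
Count(depth == 2) = 28 - 0 = 28

Answer: 28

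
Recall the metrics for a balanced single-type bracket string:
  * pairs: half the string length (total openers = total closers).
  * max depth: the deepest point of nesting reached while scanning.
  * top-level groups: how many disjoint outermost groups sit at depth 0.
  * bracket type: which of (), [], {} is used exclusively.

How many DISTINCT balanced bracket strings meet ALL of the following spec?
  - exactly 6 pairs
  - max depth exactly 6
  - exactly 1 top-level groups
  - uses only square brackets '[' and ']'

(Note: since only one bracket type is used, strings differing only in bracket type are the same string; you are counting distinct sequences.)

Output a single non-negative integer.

Answer: 1

Derivation:
Spec: pairs=6 depth=6 groups=1
Count(depth <= 6) = 42
Count(depth <= 5) = 41
Count(depth == 6) = 42 - 41 = 1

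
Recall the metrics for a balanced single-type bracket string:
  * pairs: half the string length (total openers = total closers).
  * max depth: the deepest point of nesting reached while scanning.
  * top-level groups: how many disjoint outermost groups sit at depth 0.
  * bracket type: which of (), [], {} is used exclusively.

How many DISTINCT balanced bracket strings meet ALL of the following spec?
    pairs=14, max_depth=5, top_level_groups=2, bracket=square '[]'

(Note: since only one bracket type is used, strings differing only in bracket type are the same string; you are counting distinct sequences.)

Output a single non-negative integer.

Spec: pairs=14 depth=5 groups=2
Count(depth <= 5) = 383822
Count(depth <= 4) = 151525
Count(depth == 5) = 383822 - 151525 = 232297

Answer: 232297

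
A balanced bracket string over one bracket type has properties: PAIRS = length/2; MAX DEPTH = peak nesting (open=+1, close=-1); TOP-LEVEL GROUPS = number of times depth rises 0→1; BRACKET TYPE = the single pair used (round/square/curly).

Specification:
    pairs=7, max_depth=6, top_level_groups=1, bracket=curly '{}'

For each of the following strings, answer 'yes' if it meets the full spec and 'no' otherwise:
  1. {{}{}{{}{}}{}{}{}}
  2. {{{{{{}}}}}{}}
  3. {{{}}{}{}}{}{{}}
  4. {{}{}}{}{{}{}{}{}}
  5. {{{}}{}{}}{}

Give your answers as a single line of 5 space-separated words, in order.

String 1 '{{}{}{{}{}}{}{}{}}': depth seq [1 2 1 2 1 2 3 2 3 2 1 2 1 2 1 2 1 0]
  -> pairs=9 depth=3 groups=1 -> no
String 2 '{{{{{{}}}}}{}}': depth seq [1 2 3 4 5 6 5 4 3 2 1 2 1 0]
  -> pairs=7 depth=6 groups=1 -> yes
String 3 '{{{}}{}{}}{}{{}}': depth seq [1 2 3 2 1 2 1 2 1 0 1 0 1 2 1 0]
  -> pairs=8 depth=3 groups=3 -> no
String 4 '{{}{}}{}{{}{}{}{}}': depth seq [1 2 1 2 1 0 1 0 1 2 1 2 1 2 1 2 1 0]
  -> pairs=9 depth=2 groups=3 -> no
String 5 '{{{}}{}{}}{}': depth seq [1 2 3 2 1 2 1 2 1 0 1 0]
  -> pairs=6 depth=3 groups=2 -> no

Answer: no yes no no no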